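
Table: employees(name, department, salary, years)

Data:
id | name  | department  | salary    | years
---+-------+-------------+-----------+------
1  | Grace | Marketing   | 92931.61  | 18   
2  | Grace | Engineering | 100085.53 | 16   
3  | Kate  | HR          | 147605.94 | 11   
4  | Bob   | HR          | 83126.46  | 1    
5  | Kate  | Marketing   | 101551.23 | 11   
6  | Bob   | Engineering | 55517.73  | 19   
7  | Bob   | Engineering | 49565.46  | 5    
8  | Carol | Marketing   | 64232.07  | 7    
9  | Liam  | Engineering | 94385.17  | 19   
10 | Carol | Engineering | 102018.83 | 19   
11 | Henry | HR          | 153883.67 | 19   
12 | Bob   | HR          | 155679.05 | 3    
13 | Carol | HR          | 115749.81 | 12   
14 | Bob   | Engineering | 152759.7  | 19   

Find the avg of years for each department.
SELECT department, AVG(years) as result
FROM employees
GROUP BY department

Result:
  Engineering: 16.17
  HR: 9.20
  Marketing: 12.00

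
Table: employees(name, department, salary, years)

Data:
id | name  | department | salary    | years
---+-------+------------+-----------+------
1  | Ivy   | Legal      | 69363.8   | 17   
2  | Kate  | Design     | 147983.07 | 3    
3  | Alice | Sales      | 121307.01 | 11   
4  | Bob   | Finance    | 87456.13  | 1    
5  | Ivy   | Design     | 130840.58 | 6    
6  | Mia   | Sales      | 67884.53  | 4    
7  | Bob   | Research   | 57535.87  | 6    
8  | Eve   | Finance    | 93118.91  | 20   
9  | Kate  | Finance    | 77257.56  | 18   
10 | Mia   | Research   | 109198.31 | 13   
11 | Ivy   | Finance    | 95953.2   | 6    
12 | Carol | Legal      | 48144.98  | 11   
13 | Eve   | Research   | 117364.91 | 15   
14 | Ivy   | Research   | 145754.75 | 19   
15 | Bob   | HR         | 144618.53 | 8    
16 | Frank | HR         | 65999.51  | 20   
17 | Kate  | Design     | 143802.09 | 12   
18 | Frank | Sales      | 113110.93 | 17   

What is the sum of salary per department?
SELECT department, SUM(salary) as result
FROM employees
GROUP BY department

Result:
  Design: 422625.74
  Finance: 353785.80
  HR: 210618.04
  Legal: 117508.78
  Research: 429853.84
  Sales: 302302.47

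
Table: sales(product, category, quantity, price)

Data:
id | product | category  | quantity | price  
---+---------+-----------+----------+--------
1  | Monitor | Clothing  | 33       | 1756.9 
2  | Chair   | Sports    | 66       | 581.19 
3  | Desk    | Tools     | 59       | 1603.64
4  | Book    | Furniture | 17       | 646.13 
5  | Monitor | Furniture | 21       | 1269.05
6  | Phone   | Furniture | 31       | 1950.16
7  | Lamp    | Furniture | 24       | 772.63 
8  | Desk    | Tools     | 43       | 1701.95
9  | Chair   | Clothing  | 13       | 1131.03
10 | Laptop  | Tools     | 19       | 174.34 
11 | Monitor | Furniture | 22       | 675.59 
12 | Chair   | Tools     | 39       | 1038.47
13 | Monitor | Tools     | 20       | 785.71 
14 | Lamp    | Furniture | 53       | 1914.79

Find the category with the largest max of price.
SELECT category, MAX(price) as val
FROM sales
GROUP BY category
ORDER BY val DESC
LIMIT 1

Result: Furniture with max(price) = 1950.16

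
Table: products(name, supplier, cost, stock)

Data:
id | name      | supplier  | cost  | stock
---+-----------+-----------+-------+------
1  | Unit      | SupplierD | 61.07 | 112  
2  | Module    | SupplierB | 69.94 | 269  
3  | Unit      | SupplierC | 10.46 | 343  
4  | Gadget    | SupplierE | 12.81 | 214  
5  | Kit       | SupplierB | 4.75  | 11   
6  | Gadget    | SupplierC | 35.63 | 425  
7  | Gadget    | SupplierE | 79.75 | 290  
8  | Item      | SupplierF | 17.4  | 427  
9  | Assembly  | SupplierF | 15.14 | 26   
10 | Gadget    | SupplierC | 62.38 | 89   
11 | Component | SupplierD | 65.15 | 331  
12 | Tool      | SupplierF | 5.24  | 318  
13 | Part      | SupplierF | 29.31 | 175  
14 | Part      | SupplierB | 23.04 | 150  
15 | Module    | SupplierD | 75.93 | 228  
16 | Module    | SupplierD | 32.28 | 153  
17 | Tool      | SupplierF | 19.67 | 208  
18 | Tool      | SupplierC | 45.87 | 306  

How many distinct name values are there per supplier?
SELECT supplier, COUNT(DISTINCT name)
FROM products
GROUP BY supplier

Result:
  SupplierB: 3 distinct
  SupplierC: 3 distinct
  SupplierD: 3 distinct
  SupplierE: 1 distinct
  SupplierF: 4 distinct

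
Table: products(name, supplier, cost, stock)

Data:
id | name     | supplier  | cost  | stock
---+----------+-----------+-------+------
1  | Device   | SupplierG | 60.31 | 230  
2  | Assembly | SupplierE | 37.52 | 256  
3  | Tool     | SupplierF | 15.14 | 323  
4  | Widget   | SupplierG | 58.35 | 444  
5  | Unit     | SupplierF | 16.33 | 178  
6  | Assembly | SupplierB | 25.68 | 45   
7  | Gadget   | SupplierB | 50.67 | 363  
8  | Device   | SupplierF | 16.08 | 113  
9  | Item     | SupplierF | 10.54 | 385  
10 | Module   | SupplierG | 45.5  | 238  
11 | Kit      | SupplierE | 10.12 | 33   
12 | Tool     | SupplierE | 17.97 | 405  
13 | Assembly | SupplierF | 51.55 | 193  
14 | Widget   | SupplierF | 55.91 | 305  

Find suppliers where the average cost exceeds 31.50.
SELECT supplier, AVG(cost)
FROM products
GROUP BY supplier
HAVING AVG(cost) > 31.50

Result:
  SupplierB: avg=38.18
  SupplierG: avg=54.72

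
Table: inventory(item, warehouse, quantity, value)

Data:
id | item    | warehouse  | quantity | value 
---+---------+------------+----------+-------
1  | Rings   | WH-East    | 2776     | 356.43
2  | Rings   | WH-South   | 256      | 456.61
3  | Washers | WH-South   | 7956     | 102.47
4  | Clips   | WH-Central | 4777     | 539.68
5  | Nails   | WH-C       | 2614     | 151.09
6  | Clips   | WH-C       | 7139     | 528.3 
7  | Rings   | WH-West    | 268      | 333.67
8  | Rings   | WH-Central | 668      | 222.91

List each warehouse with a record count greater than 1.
SELECT warehouse, COUNT(*) as cnt
FROM inventory
GROUP BY warehouse
HAVING COUNT(*) > 1

Result:
  WH-C: 2
  WH-Central: 2
  WH-South: 2

Note: HAVING filters groups after aggregation, WHERE filters rows before.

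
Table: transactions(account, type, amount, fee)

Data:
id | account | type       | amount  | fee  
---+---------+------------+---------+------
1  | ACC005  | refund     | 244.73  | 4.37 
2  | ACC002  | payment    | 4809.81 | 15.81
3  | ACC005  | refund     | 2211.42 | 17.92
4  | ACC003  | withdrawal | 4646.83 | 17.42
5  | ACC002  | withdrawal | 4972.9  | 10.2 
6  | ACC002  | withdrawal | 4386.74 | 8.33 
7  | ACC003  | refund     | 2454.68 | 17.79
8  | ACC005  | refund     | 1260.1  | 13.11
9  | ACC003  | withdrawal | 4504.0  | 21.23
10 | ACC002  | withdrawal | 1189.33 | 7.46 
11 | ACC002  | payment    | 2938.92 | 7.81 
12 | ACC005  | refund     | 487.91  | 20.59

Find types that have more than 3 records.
SELECT type, COUNT(*) as cnt
FROM transactions
GROUP BY type
HAVING COUNT(*) > 3

Result:
  refund: 5
  withdrawal: 5

Note: HAVING filters groups after aggregation, WHERE filters rows before.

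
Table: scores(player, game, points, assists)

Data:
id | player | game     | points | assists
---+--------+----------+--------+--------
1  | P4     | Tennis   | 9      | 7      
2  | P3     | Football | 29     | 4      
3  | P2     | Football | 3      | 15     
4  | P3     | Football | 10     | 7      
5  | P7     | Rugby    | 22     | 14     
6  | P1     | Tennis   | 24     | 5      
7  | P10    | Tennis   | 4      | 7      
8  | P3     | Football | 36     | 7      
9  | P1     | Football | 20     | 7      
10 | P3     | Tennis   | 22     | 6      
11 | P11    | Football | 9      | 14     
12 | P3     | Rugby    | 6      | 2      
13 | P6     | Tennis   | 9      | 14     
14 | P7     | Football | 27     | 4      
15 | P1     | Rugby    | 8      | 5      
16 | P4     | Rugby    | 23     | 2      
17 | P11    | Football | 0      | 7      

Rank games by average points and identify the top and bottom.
SELECT game, AVG(points)
FROM scores
GROUP BY game
ORDER BY AVG(points)

All groups:
  Tennis: 13.60
  Rugby: 14.75
  Football: 16.75

Highest: Football (16.75)
Lowest: Tennis (13.60)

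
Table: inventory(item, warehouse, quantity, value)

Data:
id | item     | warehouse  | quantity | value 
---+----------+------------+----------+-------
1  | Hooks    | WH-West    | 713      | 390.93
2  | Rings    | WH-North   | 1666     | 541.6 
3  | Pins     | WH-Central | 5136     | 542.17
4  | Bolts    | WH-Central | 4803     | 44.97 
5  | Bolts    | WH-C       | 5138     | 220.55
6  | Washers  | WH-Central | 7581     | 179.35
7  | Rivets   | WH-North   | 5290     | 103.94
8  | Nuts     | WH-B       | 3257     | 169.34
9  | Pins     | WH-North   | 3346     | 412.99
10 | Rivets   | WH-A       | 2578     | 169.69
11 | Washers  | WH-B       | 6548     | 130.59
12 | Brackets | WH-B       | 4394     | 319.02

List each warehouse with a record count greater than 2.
SELECT warehouse, COUNT(*) as cnt
FROM inventory
GROUP BY warehouse
HAVING COUNT(*) > 2

Result:
  WH-B: 3
  WH-Central: 3
  WH-North: 3

Note: HAVING filters groups after aggregation, WHERE filters rows before.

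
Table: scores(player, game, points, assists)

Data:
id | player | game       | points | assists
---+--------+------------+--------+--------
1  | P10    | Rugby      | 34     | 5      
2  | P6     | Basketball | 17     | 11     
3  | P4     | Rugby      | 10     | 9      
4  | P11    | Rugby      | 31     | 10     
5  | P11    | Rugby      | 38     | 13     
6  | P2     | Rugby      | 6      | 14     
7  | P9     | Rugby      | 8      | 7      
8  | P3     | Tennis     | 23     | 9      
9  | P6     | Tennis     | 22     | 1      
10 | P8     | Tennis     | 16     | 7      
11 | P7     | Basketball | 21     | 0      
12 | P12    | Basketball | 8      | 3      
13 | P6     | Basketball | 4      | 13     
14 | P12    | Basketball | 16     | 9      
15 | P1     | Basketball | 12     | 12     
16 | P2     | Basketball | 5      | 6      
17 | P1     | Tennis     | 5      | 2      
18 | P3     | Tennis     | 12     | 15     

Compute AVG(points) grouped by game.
SELECT game, AVG(points) as result
FROM scores
GROUP BY game

Result:
  Basketball: 11.86
  Rugby: 21.17
  Tennis: 15.60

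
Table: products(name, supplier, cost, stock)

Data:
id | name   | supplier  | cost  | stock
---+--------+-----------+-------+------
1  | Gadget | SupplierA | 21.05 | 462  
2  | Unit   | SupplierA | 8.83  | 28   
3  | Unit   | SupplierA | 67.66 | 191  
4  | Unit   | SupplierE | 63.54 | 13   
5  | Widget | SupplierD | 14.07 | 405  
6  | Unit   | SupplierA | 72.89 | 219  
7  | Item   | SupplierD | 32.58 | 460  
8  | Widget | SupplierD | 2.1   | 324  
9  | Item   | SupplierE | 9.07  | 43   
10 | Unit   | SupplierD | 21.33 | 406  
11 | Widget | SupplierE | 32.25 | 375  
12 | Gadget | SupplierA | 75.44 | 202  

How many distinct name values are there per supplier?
SELECT supplier, COUNT(DISTINCT name)
FROM products
GROUP BY supplier

Result:
  SupplierA: 2 distinct
  SupplierD: 3 distinct
  SupplierE: 3 distinct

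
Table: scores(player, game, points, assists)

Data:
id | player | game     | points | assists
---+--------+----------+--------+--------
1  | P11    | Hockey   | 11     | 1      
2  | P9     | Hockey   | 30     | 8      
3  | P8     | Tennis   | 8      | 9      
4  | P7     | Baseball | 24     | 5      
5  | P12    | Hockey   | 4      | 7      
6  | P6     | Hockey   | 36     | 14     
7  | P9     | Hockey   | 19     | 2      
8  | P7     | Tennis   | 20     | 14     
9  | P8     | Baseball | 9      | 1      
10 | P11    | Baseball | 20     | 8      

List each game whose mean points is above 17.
SELECT game, AVG(points)
FROM scores
GROUP BY game
HAVING AVG(points) > 17

Result:
  Baseball: avg=17.67
  Hockey: avg=20.00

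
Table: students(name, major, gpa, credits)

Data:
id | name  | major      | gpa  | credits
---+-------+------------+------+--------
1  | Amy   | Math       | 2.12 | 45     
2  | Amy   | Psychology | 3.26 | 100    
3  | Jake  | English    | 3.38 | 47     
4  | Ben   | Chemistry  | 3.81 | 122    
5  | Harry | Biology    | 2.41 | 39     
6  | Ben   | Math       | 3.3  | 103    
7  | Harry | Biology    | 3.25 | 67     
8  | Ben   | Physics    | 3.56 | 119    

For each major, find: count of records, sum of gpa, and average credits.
SELECT major,
       COUNT(*) as cnt,
       SUM(gpa) as total_gpa,
       AVG(credits) as avg_credits
FROM students
GROUP BY major

Result:
  Biology: 2 records, 5.66 total gpa, 53.00 avg credits
  Chemistry: 1 records, 3.81 total gpa, 122.00 avg credits
  English: 1 records, 3.38 total gpa, 47.00 avg credits
  Math: 2 records, 5.42 total gpa, 74.00 avg credits
  Physics: 1 records, 3.56 total gpa, 119.00 avg credits
  Psychology: 1 records, 3.26 total gpa, 100.00 avg credits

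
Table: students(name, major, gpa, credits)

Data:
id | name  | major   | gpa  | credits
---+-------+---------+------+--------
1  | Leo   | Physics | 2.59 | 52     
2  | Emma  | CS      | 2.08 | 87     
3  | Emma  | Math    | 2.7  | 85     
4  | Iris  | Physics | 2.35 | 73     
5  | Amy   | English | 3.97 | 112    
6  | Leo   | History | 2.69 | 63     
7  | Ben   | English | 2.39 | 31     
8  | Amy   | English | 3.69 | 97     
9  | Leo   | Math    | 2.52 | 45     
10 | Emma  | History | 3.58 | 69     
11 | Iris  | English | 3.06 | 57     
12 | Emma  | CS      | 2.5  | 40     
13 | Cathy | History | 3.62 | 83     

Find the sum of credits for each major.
SELECT major, SUM(credits) as result
FROM students
GROUP BY major

Result:
  CS: 127
  English: 297
  History: 215
  Math: 130
  Physics: 125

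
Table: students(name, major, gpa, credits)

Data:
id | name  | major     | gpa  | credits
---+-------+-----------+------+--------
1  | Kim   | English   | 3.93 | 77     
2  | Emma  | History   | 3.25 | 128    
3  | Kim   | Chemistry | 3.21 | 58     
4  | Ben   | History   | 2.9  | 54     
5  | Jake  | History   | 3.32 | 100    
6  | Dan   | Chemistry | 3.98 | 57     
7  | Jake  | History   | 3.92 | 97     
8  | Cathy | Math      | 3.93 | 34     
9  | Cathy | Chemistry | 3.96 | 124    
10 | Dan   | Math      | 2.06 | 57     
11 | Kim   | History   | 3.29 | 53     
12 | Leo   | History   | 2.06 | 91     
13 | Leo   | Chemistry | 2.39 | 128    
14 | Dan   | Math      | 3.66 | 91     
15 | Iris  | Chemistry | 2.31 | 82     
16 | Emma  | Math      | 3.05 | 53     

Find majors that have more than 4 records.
SELECT major, COUNT(*) as cnt
FROM students
GROUP BY major
HAVING COUNT(*) > 4

Result:
  Chemistry: 5
  History: 6

Note: HAVING filters groups after aggregation, WHERE filters rows before.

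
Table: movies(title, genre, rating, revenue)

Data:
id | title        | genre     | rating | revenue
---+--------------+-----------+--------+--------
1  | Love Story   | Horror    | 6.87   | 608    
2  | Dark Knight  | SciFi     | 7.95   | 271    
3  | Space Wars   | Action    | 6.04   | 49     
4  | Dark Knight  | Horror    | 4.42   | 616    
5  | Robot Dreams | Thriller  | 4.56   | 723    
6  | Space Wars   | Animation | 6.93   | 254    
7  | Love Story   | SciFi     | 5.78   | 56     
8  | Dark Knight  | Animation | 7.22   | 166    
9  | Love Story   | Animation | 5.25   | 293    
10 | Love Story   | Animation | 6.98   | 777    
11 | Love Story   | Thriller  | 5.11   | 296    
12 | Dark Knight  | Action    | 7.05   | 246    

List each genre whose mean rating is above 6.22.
SELECT genre, AVG(rating)
FROM movies
GROUP BY genre
HAVING AVG(rating) > 6.22

Result:
  Action: avg=6.55
  Animation: avg=6.60
  SciFi: avg=6.87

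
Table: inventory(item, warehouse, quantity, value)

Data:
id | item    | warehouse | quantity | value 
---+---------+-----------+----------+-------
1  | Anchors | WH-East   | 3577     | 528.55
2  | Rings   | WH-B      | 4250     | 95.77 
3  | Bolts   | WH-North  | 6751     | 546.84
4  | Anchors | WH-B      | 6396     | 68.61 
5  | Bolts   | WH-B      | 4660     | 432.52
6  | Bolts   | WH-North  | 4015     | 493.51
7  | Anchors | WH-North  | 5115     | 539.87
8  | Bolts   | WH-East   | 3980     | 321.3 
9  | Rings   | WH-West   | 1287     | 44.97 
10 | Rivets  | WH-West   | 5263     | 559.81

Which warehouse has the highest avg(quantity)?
SELECT warehouse, AVG(quantity) as val
FROM inventory
GROUP BY warehouse
ORDER BY val DESC
LIMIT 1

Result: WH-North with avg(quantity) = 5293.67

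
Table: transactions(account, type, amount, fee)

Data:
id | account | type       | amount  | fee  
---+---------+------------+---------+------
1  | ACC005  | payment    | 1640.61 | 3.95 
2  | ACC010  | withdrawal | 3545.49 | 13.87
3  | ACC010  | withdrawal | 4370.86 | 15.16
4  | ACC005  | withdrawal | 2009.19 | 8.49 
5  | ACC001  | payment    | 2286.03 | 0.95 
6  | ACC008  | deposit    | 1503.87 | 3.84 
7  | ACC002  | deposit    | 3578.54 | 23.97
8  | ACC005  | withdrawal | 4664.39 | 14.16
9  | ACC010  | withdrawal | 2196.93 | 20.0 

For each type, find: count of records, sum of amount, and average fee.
SELECT type,
       COUNT(*) as cnt,
       SUM(amount) as total_amount,
       AVG(fee) as avg_fee
FROM transactions
GROUP BY type

Result:
  deposit: 2 records, 5082.41 total amount, 13.91 avg fee
  payment: 2 records, 3926.64 total amount, 2.45 avg fee
  withdrawal: 5 records, 16786.86 total amount, 14.34 avg fee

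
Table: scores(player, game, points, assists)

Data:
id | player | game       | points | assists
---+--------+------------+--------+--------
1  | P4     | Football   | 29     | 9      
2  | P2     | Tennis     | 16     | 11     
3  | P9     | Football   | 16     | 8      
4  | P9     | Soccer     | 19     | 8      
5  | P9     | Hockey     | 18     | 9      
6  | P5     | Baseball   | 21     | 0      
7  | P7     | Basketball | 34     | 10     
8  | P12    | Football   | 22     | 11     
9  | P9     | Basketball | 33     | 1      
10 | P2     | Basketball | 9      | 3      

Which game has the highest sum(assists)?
SELECT game, SUM(assists) as val
FROM scores
GROUP BY game
ORDER BY val DESC
LIMIT 1

Result: Football with sum(assists) = 28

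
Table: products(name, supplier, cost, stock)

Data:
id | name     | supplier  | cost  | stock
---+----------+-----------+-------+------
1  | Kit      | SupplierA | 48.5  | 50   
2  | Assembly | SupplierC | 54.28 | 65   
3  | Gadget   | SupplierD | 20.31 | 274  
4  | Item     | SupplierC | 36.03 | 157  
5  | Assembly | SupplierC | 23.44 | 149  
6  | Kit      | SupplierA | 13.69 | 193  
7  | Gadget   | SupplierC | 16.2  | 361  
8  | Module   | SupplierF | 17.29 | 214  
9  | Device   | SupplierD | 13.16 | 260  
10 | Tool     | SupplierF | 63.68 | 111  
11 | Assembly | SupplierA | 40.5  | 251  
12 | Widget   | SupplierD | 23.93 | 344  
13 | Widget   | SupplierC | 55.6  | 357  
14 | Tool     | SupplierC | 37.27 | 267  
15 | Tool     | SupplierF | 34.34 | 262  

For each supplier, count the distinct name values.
SELECT supplier, COUNT(DISTINCT name)
FROM products
GROUP BY supplier

Result:
  SupplierA: 2 distinct
  SupplierC: 5 distinct
  SupplierD: 3 distinct
  SupplierF: 2 distinct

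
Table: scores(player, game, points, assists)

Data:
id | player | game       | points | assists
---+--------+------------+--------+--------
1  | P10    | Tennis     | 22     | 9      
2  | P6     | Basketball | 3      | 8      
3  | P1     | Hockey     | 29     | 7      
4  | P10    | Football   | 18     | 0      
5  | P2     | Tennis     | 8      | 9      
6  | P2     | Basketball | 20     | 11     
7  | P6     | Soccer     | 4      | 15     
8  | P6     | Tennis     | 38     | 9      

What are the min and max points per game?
SELECT game, MIN(points), MAX(points)
FROM scores
GROUP BY game

Result:
  Basketball: min=3, max=20
  Football: min=18, max=18
  Hockey: min=29, max=29
  Soccer: min=4, max=4
  Tennis: min=8, max=38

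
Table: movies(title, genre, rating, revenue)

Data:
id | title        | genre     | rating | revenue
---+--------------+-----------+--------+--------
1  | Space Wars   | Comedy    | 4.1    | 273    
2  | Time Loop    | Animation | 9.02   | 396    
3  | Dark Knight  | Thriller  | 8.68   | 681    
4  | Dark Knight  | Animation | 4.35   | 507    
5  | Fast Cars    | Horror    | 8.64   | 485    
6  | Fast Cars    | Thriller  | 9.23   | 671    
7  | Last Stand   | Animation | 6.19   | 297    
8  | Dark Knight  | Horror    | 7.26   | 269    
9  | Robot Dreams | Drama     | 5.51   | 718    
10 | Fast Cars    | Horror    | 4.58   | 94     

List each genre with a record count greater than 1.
SELECT genre, COUNT(*) as cnt
FROM movies
GROUP BY genre
HAVING COUNT(*) > 1

Result:
  Animation: 3
  Horror: 3
  Thriller: 2

Note: HAVING filters groups after aggregation, WHERE filters rows before.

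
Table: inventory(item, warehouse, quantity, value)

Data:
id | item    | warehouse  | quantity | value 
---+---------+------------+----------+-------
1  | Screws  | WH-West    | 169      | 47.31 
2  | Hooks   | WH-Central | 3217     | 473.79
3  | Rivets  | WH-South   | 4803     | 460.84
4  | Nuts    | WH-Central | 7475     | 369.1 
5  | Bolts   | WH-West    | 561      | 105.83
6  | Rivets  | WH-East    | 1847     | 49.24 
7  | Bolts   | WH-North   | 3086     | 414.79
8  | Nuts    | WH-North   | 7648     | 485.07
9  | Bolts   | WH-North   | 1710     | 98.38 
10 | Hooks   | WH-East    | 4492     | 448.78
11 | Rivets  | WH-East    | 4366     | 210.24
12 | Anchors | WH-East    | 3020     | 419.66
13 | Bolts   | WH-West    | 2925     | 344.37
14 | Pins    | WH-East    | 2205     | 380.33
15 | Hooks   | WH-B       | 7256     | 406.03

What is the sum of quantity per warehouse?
SELECT warehouse, SUM(quantity) as result
FROM inventory
GROUP BY warehouse

Result:
  WH-B: 7256
  WH-Central: 10692
  WH-East: 15930
  WH-North: 12444
  WH-South: 4803
  WH-West: 3655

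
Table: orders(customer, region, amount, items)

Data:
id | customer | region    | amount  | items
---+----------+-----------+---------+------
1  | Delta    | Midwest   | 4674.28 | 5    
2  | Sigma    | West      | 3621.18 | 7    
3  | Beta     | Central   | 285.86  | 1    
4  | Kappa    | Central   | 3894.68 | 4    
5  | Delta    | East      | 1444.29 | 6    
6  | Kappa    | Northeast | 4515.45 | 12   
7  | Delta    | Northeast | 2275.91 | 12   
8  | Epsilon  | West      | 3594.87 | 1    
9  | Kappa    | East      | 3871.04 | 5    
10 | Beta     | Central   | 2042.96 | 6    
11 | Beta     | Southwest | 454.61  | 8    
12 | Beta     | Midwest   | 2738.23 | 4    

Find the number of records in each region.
SELECT region, COUNT(*) as count
FROM orders
GROUP BY region

Result:
  Central: 3
  East: 2
  Midwest: 2
  Northeast: 2
  Southwest: 1
  West: 2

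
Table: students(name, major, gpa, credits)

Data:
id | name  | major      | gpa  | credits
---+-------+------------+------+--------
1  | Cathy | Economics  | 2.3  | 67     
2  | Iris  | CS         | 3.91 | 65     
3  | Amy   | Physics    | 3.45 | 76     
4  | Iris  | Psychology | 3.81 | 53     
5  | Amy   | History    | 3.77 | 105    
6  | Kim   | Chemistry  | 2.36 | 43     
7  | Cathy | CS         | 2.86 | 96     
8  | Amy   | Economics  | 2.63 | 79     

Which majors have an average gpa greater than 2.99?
SELECT major, AVG(gpa)
FROM students
GROUP BY major
HAVING AVG(gpa) > 2.99

Result:
  CS: avg=3.39
  History: avg=3.77
  Physics: avg=3.45
  Psychology: avg=3.81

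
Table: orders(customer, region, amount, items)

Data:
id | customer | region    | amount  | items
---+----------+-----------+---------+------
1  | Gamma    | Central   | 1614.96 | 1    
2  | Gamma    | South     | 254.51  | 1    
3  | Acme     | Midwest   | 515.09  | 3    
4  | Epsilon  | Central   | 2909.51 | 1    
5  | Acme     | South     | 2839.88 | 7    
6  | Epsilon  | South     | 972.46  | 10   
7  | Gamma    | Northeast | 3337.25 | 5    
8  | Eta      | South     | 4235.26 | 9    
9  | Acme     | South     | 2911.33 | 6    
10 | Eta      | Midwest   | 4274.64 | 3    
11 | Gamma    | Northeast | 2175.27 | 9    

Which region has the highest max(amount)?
SELECT region, MAX(amount) as val
FROM orders
GROUP BY region
ORDER BY val DESC
LIMIT 1

Result: Midwest with max(amount) = 4274.64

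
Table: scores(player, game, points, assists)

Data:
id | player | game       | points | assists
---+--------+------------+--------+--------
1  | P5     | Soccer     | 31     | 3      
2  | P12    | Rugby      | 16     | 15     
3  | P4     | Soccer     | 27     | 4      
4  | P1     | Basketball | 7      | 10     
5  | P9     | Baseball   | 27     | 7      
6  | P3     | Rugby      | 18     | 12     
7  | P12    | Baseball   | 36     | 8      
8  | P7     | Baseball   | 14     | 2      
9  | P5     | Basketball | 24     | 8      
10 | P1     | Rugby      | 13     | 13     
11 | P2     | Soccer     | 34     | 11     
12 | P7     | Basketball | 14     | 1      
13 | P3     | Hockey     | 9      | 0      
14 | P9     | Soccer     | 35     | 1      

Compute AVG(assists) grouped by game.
SELECT game, AVG(assists) as result
FROM scores
GROUP BY game

Result:
  Baseball: 5.67
  Basketball: 6.33
  Hockey: 0.00
  Rugby: 13.33
  Soccer: 4.75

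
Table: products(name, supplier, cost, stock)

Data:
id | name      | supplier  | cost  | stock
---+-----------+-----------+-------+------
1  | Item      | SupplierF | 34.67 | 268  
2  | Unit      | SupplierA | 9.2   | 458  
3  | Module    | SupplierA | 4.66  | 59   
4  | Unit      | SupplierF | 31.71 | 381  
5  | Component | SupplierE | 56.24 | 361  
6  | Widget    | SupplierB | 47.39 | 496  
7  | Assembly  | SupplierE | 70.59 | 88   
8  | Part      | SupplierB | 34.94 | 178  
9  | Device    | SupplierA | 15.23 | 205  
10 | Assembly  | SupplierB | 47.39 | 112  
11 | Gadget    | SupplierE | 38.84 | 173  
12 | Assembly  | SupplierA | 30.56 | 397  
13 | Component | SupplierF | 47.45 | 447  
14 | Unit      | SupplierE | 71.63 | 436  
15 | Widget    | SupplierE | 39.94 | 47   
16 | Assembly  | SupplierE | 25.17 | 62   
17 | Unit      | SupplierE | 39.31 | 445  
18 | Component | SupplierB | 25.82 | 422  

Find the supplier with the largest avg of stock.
SELECT supplier, AVG(stock) as val
FROM products
GROUP BY supplier
ORDER BY val DESC
LIMIT 1

Result: SupplierF with avg(stock) = 365.33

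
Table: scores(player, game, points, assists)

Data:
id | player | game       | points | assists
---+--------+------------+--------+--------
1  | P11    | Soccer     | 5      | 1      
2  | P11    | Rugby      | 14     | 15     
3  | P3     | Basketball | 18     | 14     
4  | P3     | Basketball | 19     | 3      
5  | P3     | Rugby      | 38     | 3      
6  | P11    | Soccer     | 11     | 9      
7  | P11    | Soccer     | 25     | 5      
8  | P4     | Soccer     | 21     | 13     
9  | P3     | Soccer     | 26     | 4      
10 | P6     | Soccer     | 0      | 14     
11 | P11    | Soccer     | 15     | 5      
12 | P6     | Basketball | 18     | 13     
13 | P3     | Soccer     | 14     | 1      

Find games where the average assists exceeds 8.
SELECT game, AVG(assists)
FROM scores
GROUP BY game
HAVING AVG(assists) > 8

Result:
  Basketball: avg=10.00
  Rugby: avg=9.00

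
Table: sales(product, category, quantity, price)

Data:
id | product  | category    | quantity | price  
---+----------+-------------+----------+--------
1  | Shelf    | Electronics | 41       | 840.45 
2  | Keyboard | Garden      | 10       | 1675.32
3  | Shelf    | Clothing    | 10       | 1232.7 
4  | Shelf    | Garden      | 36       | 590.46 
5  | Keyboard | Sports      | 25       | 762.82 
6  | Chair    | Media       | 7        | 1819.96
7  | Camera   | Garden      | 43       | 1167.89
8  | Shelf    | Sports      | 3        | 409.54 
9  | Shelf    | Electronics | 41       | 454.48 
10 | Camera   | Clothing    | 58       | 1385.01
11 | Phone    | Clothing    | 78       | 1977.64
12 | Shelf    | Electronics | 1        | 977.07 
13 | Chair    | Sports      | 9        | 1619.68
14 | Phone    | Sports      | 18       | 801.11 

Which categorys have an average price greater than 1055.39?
SELECT category, AVG(price)
FROM sales
GROUP BY category
HAVING AVG(price) > 1055.39

Result:
  Clothing: avg=1531.78
  Garden: avg=1144.56
  Media: avg=1819.96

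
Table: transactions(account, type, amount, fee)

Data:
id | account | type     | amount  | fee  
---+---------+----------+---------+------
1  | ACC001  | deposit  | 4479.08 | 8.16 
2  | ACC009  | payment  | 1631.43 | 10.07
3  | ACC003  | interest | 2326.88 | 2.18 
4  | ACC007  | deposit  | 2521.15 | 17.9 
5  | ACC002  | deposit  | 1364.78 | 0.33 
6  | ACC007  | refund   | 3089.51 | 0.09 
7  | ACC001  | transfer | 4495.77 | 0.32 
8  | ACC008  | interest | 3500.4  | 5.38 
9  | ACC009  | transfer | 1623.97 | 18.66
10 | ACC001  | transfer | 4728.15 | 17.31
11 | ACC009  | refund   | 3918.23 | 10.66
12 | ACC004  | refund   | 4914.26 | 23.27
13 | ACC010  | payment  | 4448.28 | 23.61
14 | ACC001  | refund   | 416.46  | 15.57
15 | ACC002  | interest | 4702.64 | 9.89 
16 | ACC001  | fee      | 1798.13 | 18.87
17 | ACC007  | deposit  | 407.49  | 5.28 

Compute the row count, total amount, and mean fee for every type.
SELECT type,
       COUNT(*) as cnt,
       SUM(amount) as total_amount,
       AVG(fee) as avg_fee
FROM transactions
GROUP BY type

Result:
  deposit: 4 records, 8772.50 total amount, 7.92 avg fee
  fee: 1 records, 1798.13 total amount, 18.87 avg fee
  interest: 3 records, 10529.92 total amount, 5.82 avg fee
  payment: 2 records, 6079.71 total amount, 16.84 avg fee
  refund: 4 records, 12338.46 total amount, 12.40 avg fee
  transfer: 3 records, 10847.89 total amount, 12.10 avg fee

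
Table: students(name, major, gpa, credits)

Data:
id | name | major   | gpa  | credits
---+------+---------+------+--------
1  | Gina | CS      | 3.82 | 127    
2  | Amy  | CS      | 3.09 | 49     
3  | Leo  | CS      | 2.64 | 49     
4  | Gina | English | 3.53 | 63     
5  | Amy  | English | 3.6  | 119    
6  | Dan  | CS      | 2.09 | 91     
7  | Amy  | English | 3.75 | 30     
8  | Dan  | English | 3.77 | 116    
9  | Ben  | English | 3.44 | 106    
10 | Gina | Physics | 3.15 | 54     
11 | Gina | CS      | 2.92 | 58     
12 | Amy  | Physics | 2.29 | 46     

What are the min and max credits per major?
SELECT major, MIN(credits), MAX(credits)
FROM students
GROUP BY major

Result:
  CS: min=49, max=127
  English: min=30, max=119
  Physics: min=46, max=54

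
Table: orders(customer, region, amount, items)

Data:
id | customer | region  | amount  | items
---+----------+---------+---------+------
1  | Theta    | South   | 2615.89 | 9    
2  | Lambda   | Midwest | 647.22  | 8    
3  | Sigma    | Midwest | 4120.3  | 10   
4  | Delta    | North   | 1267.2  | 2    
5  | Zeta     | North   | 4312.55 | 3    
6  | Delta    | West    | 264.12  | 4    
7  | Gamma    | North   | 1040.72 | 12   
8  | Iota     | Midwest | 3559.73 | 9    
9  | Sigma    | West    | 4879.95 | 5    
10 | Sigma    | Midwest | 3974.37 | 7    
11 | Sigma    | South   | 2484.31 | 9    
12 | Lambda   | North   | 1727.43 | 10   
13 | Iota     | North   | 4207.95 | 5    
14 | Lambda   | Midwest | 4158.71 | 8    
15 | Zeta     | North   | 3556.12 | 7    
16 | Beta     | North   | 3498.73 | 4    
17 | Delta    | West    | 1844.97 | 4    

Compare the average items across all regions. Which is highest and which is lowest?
SELECT region, AVG(items)
FROM orders
GROUP BY region
ORDER BY AVG(items)

All groups:
  West: 4.33
  North: 6.14
  Midwest: 8.40
  South: 9.00

Highest: South (9.00)
Lowest: West (4.33)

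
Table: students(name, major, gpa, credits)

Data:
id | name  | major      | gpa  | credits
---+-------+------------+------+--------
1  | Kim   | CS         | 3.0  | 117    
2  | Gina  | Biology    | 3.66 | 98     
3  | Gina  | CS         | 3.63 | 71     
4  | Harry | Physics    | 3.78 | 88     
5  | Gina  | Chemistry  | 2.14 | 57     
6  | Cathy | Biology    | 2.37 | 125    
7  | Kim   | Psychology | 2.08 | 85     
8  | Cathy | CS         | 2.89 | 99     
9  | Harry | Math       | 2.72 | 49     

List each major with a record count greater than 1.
SELECT major, COUNT(*) as cnt
FROM students
GROUP BY major
HAVING COUNT(*) > 1

Result:
  Biology: 2
  CS: 3

Note: HAVING filters groups after aggregation, WHERE filters rows before.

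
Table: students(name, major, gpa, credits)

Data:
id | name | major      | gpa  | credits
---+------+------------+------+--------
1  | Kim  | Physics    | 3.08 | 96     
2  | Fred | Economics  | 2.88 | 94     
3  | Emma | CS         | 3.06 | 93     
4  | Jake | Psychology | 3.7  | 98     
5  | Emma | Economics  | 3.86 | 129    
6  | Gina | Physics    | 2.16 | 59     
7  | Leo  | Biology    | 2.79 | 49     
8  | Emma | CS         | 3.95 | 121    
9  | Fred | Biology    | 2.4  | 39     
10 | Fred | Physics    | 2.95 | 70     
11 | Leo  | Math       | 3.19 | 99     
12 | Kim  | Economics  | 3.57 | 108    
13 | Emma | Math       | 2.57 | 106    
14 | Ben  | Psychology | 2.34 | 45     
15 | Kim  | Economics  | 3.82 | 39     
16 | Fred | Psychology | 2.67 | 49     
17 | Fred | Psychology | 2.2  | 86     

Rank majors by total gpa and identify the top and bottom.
SELECT major, SUM(gpa)
FROM students
GROUP BY major
ORDER BY SUM(gpa)

All groups:
  Biology: 5.19
  Math: 5.76
  CS: 7.01
  Physics: 8.19
  Psychology: 10.91
  Economics: 14.13

Highest: Economics (14.13)
Lowest: Biology (5.19)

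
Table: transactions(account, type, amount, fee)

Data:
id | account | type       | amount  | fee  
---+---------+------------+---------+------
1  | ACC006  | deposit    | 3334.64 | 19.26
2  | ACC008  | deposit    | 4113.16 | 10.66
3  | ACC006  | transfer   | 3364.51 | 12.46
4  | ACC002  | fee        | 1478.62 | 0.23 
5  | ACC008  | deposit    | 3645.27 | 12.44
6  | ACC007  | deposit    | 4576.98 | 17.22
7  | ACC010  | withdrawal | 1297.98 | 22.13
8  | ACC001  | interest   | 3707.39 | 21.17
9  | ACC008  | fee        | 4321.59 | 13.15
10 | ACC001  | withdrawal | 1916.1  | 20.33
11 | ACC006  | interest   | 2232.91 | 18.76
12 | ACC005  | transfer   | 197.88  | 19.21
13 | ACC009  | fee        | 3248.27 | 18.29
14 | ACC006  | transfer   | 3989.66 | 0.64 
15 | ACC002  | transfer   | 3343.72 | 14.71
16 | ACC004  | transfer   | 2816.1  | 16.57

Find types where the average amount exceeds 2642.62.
SELECT type, AVG(amount)
FROM transactions
GROUP BY type
HAVING AVG(amount) > 2642.62

Result:
  deposit: avg=3917.51
  fee: avg=3016.16
  interest: avg=2970.15
  transfer: avg=2742.37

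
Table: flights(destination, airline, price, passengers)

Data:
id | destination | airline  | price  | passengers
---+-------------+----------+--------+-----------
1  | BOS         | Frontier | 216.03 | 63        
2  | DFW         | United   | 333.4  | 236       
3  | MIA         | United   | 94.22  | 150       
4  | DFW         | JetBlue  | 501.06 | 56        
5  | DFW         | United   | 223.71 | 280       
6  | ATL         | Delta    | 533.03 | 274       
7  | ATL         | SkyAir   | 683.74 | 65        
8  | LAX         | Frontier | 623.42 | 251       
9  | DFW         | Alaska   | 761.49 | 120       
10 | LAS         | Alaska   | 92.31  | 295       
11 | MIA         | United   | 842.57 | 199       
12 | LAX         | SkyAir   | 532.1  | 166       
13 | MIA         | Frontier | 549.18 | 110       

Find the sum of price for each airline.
SELECT airline, SUM(price) as result
FROM flights
GROUP BY airline

Result:
  Alaska: 853.80
  Delta: 533.03
  Frontier: 1388.63
  JetBlue: 501.06
  SkyAir: 1215.84
  United: 1493.90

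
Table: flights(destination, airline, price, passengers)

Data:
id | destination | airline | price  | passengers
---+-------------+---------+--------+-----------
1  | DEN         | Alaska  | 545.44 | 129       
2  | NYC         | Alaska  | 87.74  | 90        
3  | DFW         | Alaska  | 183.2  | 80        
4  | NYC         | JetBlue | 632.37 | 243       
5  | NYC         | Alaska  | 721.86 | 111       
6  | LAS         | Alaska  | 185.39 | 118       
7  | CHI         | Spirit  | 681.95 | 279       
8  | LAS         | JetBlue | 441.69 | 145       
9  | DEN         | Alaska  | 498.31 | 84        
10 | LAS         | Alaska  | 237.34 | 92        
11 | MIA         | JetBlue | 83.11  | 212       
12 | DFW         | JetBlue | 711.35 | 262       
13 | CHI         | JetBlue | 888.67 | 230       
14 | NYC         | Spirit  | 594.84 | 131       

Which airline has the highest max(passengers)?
SELECT airline, MAX(passengers) as val
FROM flights
GROUP BY airline
ORDER BY val DESC
LIMIT 1

Result: Spirit with max(passengers) = 279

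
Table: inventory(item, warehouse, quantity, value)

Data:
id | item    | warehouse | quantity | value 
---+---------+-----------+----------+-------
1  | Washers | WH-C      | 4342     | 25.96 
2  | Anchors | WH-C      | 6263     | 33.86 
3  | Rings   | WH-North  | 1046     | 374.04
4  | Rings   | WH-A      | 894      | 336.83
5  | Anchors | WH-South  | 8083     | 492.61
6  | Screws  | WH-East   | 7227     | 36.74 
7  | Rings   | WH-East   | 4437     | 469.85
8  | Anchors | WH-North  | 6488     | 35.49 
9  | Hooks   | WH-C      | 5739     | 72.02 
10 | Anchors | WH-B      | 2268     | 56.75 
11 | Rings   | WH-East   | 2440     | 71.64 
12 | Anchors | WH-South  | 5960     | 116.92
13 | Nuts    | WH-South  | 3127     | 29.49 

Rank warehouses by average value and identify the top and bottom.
SELECT warehouse, AVG(value)
FROM inventory
GROUP BY warehouse
ORDER BY AVG(value)

All groups:
  WH-C: 43.95
  WH-B: 56.75
  WH-East: 192.74
  WH-North: 204.77
  WH-South: 213.01
  WH-A: 336.83

Highest: WH-A (336.83)
Lowest: WH-C (43.95)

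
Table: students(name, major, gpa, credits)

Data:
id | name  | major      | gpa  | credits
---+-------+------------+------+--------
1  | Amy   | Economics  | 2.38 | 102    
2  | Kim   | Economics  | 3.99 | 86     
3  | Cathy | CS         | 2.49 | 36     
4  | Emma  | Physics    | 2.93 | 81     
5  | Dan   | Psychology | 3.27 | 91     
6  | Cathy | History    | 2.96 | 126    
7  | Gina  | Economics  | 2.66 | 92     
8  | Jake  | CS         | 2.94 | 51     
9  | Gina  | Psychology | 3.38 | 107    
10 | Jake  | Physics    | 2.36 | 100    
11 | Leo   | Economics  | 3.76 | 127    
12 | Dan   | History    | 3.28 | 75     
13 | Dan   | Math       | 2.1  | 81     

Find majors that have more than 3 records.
SELECT major, COUNT(*) as cnt
FROM students
GROUP BY major
HAVING COUNT(*) > 3

Result:
  Economics: 4

Note: HAVING filters groups after aggregation, WHERE filters rows before.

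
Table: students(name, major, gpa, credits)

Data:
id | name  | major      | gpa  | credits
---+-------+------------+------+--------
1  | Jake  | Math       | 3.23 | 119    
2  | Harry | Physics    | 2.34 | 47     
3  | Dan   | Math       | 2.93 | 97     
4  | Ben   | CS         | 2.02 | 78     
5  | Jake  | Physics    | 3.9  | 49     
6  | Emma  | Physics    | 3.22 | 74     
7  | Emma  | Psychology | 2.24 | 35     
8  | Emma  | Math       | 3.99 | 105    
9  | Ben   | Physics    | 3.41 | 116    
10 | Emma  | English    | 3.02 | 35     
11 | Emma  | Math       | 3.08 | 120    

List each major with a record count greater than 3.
SELECT major, COUNT(*) as cnt
FROM students
GROUP BY major
HAVING COUNT(*) > 3

Result:
  Math: 4
  Physics: 4

Note: HAVING filters groups after aggregation, WHERE filters rows before.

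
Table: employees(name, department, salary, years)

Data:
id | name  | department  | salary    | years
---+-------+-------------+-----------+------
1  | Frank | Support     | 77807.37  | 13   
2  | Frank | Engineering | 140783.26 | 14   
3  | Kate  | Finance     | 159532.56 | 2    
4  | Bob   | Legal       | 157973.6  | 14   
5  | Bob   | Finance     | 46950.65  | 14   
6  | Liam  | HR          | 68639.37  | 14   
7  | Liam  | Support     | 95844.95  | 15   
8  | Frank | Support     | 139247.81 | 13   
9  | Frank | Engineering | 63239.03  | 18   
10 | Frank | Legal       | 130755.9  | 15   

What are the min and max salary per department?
SELECT department, MIN(salary), MAX(salary)
FROM employees
GROUP BY department

Result:
  Engineering: min=63239.03, max=140783.26
  Finance: min=46950.65, max=159532.56
  HR: min=68639.37, max=68639.37
  Legal: min=130755.90, max=157973.60
  Support: min=77807.37, max=139247.81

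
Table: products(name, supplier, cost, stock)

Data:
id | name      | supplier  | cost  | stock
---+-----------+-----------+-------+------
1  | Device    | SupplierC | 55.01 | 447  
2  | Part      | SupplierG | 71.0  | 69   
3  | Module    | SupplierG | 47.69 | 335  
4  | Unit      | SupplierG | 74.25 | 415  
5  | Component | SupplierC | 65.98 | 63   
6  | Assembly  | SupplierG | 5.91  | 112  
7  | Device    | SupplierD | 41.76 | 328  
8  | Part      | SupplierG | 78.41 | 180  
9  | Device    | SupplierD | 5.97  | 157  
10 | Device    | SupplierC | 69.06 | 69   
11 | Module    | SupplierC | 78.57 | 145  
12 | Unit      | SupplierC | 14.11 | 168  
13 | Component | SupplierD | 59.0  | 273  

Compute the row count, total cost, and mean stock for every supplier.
SELECT supplier,
       COUNT(*) as cnt,
       SUM(cost) as total_cost,
       AVG(stock) as avg_stock
FROM products
GROUP BY supplier

Result:
  SupplierC: 5 records, 282.73 total cost, 178.40 avg stock
  SupplierD: 3 records, 106.73 total cost, 252.67 avg stock
  SupplierG: 5 records, 277.26 total cost, 222.20 avg stock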